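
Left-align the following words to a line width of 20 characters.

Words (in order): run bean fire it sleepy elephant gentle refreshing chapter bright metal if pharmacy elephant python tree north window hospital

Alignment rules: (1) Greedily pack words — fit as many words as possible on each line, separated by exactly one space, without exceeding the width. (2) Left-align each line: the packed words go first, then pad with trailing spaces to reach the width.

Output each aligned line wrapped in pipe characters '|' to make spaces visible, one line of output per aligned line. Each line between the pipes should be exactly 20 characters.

Line 1: ['run', 'bean', 'fire', 'it'] (min_width=16, slack=4)
Line 2: ['sleepy', 'elephant'] (min_width=15, slack=5)
Line 3: ['gentle', 'refreshing'] (min_width=17, slack=3)
Line 4: ['chapter', 'bright', 'metal'] (min_width=20, slack=0)
Line 5: ['if', 'pharmacy', 'elephant'] (min_width=20, slack=0)
Line 6: ['python', 'tree', 'north'] (min_width=17, slack=3)
Line 7: ['window', 'hospital'] (min_width=15, slack=5)

Answer: |run bean fire it    |
|sleepy elephant     |
|gentle refreshing   |
|chapter bright metal|
|if pharmacy elephant|
|python tree north   |
|window hospital     |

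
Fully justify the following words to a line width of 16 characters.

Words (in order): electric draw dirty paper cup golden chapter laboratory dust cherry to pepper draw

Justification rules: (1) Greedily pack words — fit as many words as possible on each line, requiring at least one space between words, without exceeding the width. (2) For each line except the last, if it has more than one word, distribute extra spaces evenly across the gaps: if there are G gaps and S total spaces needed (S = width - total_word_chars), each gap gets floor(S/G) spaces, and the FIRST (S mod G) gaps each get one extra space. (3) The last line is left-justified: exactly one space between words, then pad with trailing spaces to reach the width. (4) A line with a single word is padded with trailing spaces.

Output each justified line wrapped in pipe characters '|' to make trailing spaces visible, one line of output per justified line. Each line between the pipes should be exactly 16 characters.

Answer: |electric    draw|
|dirty  paper cup|
|golden   chapter|
|laboratory  dust|
|cherry to pepper|
|draw            |

Derivation:
Line 1: ['electric', 'draw'] (min_width=13, slack=3)
Line 2: ['dirty', 'paper', 'cup'] (min_width=15, slack=1)
Line 3: ['golden', 'chapter'] (min_width=14, slack=2)
Line 4: ['laboratory', 'dust'] (min_width=15, slack=1)
Line 5: ['cherry', 'to', 'pepper'] (min_width=16, slack=0)
Line 6: ['draw'] (min_width=4, slack=12)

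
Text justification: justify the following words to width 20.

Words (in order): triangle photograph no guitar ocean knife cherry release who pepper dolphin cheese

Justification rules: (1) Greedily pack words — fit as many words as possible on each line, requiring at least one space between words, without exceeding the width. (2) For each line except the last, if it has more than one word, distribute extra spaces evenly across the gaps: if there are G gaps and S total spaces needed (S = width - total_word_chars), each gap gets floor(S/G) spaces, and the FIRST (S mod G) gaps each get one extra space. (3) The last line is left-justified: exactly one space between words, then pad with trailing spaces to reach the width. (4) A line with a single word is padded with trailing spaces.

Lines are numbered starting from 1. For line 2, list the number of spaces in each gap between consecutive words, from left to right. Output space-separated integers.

Answer: 4 3

Derivation:
Line 1: ['triangle', 'photograph'] (min_width=19, slack=1)
Line 2: ['no', 'guitar', 'ocean'] (min_width=15, slack=5)
Line 3: ['knife', 'cherry', 'release'] (min_width=20, slack=0)
Line 4: ['who', 'pepper', 'dolphin'] (min_width=18, slack=2)
Line 5: ['cheese'] (min_width=6, slack=14)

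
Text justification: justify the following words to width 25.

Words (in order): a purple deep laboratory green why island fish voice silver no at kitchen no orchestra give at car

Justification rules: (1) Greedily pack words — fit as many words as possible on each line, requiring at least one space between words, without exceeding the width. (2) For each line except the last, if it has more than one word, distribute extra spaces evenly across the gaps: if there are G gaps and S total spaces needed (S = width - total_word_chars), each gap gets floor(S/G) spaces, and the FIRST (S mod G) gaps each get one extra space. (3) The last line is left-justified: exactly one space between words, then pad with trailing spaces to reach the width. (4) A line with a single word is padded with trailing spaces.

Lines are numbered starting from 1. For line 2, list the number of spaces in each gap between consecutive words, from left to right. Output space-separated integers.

Line 1: ['a', 'purple', 'deep', 'laboratory'] (min_width=24, slack=1)
Line 2: ['green', 'why', 'island', 'fish'] (min_width=21, slack=4)
Line 3: ['voice', 'silver', 'no', 'at'] (min_width=18, slack=7)
Line 4: ['kitchen', 'no', 'orchestra', 'give'] (min_width=25, slack=0)
Line 5: ['at', 'car'] (min_width=6, slack=19)

Answer: 3 2 2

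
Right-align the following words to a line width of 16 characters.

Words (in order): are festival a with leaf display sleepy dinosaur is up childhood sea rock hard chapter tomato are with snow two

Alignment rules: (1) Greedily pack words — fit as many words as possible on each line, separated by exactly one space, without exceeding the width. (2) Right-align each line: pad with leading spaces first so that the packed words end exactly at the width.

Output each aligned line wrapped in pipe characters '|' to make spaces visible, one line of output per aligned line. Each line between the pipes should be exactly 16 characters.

Answer: |  are festival a|
|       with leaf|
|  display sleepy|
|  dinosaur is up|
|   childhood sea|
|       rock hard|
|  chapter tomato|
|   are with snow|
|             two|

Derivation:
Line 1: ['are', 'festival', 'a'] (min_width=14, slack=2)
Line 2: ['with', 'leaf'] (min_width=9, slack=7)
Line 3: ['display', 'sleepy'] (min_width=14, slack=2)
Line 4: ['dinosaur', 'is', 'up'] (min_width=14, slack=2)
Line 5: ['childhood', 'sea'] (min_width=13, slack=3)
Line 6: ['rock', 'hard'] (min_width=9, slack=7)
Line 7: ['chapter', 'tomato'] (min_width=14, slack=2)
Line 8: ['are', 'with', 'snow'] (min_width=13, slack=3)
Line 9: ['two'] (min_width=3, slack=13)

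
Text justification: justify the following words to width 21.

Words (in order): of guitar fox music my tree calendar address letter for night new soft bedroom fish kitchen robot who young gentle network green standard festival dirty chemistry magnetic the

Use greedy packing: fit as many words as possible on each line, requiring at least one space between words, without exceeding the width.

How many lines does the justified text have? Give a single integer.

Answer: 10

Derivation:
Line 1: ['of', 'guitar', 'fox', 'music'] (min_width=19, slack=2)
Line 2: ['my', 'tree', 'calendar'] (min_width=16, slack=5)
Line 3: ['address', 'letter', 'for'] (min_width=18, slack=3)
Line 4: ['night', 'new', 'soft'] (min_width=14, slack=7)
Line 5: ['bedroom', 'fish', 'kitchen'] (min_width=20, slack=1)
Line 6: ['robot', 'who', 'young'] (min_width=15, slack=6)
Line 7: ['gentle', 'network', 'green'] (min_width=20, slack=1)
Line 8: ['standard', 'festival'] (min_width=17, slack=4)
Line 9: ['dirty', 'chemistry'] (min_width=15, slack=6)
Line 10: ['magnetic', 'the'] (min_width=12, slack=9)
Total lines: 10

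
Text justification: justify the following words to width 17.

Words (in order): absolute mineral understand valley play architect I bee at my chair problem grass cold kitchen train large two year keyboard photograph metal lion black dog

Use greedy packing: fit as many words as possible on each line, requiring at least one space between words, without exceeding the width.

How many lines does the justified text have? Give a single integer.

Line 1: ['absolute', 'mineral'] (min_width=16, slack=1)
Line 2: ['understand', 'valley'] (min_width=17, slack=0)
Line 3: ['play', 'architect', 'I'] (min_width=16, slack=1)
Line 4: ['bee', 'at', 'my', 'chair'] (min_width=15, slack=2)
Line 5: ['problem', 'grass'] (min_width=13, slack=4)
Line 6: ['cold', 'kitchen'] (min_width=12, slack=5)
Line 7: ['train', 'large', 'two'] (min_width=15, slack=2)
Line 8: ['year', 'keyboard'] (min_width=13, slack=4)
Line 9: ['photograph', 'metal'] (min_width=16, slack=1)
Line 10: ['lion', 'black', 'dog'] (min_width=14, slack=3)
Total lines: 10

Answer: 10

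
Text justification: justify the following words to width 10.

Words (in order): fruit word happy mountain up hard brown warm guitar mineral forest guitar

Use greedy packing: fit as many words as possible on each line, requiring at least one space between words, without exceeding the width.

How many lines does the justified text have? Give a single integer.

Answer: 9

Derivation:
Line 1: ['fruit', 'word'] (min_width=10, slack=0)
Line 2: ['happy'] (min_width=5, slack=5)
Line 3: ['mountain'] (min_width=8, slack=2)
Line 4: ['up', 'hard'] (min_width=7, slack=3)
Line 5: ['brown', 'warm'] (min_width=10, slack=0)
Line 6: ['guitar'] (min_width=6, slack=4)
Line 7: ['mineral'] (min_width=7, slack=3)
Line 8: ['forest'] (min_width=6, slack=4)
Line 9: ['guitar'] (min_width=6, slack=4)
Total lines: 9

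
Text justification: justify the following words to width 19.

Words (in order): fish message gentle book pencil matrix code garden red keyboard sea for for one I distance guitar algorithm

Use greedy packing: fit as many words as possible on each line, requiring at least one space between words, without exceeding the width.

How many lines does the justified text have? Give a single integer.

Answer: 6

Derivation:
Line 1: ['fish', 'message', 'gentle'] (min_width=19, slack=0)
Line 2: ['book', 'pencil', 'matrix'] (min_width=18, slack=1)
Line 3: ['code', 'garden', 'red'] (min_width=15, slack=4)
Line 4: ['keyboard', 'sea', 'for'] (min_width=16, slack=3)
Line 5: ['for', 'one', 'I', 'distance'] (min_width=18, slack=1)
Line 6: ['guitar', 'algorithm'] (min_width=16, slack=3)
Total lines: 6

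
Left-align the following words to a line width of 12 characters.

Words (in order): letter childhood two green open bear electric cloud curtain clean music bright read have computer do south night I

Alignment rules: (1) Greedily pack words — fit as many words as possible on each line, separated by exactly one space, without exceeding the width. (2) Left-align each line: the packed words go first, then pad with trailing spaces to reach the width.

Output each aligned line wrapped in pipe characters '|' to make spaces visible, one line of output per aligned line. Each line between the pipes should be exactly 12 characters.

Line 1: ['letter'] (min_width=6, slack=6)
Line 2: ['childhood'] (min_width=9, slack=3)
Line 3: ['two', 'green'] (min_width=9, slack=3)
Line 4: ['open', 'bear'] (min_width=9, slack=3)
Line 5: ['electric'] (min_width=8, slack=4)
Line 6: ['cloud'] (min_width=5, slack=7)
Line 7: ['curtain'] (min_width=7, slack=5)
Line 8: ['clean', 'music'] (min_width=11, slack=1)
Line 9: ['bright', 'read'] (min_width=11, slack=1)
Line 10: ['have'] (min_width=4, slack=8)
Line 11: ['computer', 'do'] (min_width=11, slack=1)
Line 12: ['south', 'night'] (min_width=11, slack=1)
Line 13: ['I'] (min_width=1, slack=11)

Answer: |letter      |
|childhood   |
|two green   |
|open bear   |
|electric    |
|cloud       |
|curtain     |
|clean music |
|bright read |
|have        |
|computer do |
|south night |
|I           |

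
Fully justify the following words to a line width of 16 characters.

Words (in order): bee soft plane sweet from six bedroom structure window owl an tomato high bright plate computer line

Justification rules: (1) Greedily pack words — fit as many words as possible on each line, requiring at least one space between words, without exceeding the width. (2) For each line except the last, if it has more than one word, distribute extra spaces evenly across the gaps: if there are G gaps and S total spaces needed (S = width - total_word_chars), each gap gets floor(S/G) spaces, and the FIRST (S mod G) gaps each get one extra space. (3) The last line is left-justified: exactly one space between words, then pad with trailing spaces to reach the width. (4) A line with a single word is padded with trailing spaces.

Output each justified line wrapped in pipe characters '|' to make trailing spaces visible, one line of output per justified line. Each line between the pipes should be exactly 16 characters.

Answer: |bee  soft  plane|
|sweet  from  six|
|bedroom         |
|structure window|
|owl   an  tomato|
|high      bright|
|plate   computer|
|line            |

Derivation:
Line 1: ['bee', 'soft', 'plane'] (min_width=14, slack=2)
Line 2: ['sweet', 'from', 'six'] (min_width=14, slack=2)
Line 3: ['bedroom'] (min_width=7, slack=9)
Line 4: ['structure', 'window'] (min_width=16, slack=0)
Line 5: ['owl', 'an', 'tomato'] (min_width=13, slack=3)
Line 6: ['high', 'bright'] (min_width=11, slack=5)
Line 7: ['plate', 'computer'] (min_width=14, slack=2)
Line 8: ['line'] (min_width=4, slack=12)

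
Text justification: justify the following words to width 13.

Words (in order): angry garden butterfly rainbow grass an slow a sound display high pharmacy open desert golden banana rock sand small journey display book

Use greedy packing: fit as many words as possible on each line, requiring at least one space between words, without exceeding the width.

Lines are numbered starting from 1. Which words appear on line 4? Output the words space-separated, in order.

Line 1: ['angry', 'garden'] (min_width=12, slack=1)
Line 2: ['butterfly'] (min_width=9, slack=4)
Line 3: ['rainbow', 'grass'] (min_width=13, slack=0)
Line 4: ['an', 'slow', 'a'] (min_width=9, slack=4)
Line 5: ['sound', 'display'] (min_width=13, slack=0)
Line 6: ['high', 'pharmacy'] (min_width=13, slack=0)
Line 7: ['open', 'desert'] (min_width=11, slack=2)
Line 8: ['golden', 'banana'] (min_width=13, slack=0)
Line 9: ['rock', 'sand'] (min_width=9, slack=4)
Line 10: ['small', 'journey'] (min_width=13, slack=0)
Line 11: ['display', 'book'] (min_width=12, slack=1)

Answer: an slow a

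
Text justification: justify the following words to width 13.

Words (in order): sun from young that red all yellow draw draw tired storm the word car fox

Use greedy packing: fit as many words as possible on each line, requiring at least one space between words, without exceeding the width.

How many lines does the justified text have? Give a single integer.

Answer: 7

Derivation:
Line 1: ['sun', 'from'] (min_width=8, slack=5)
Line 2: ['young', 'that'] (min_width=10, slack=3)
Line 3: ['red', 'all'] (min_width=7, slack=6)
Line 4: ['yellow', 'draw'] (min_width=11, slack=2)
Line 5: ['draw', 'tired'] (min_width=10, slack=3)
Line 6: ['storm', 'the'] (min_width=9, slack=4)
Line 7: ['word', 'car', 'fox'] (min_width=12, slack=1)
Total lines: 7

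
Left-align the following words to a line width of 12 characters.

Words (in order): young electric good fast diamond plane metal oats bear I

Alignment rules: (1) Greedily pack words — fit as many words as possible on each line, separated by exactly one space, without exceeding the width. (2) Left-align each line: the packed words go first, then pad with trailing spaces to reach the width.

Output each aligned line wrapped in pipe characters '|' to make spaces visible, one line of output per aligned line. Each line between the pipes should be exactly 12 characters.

Answer: |young       |
|electric    |
|good fast   |
|diamond     |
|plane metal |
|oats bear I |

Derivation:
Line 1: ['young'] (min_width=5, slack=7)
Line 2: ['electric'] (min_width=8, slack=4)
Line 3: ['good', 'fast'] (min_width=9, slack=3)
Line 4: ['diamond'] (min_width=7, slack=5)
Line 5: ['plane', 'metal'] (min_width=11, slack=1)
Line 6: ['oats', 'bear', 'I'] (min_width=11, slack=1)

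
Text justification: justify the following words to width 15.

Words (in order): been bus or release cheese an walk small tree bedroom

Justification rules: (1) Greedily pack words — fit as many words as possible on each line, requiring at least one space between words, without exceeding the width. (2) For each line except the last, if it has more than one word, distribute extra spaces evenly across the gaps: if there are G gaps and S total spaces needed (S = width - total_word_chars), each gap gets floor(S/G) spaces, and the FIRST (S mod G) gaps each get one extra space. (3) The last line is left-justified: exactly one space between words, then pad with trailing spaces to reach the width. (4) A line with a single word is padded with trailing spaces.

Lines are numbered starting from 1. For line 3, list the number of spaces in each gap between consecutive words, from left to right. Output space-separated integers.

Answer: 2 2

Derivation:
Line 1: ['been', 'bus', 'or'] (min_width=11, slack=4)
Line 2: ['release', 'cheese'] (min_width=14, slack=1)
Line 3: ['an', 'walk', 'small'] (min_width=13, slack=2)
Line 4: ['tree', 'bedroom'] (min_width=12, slack=3)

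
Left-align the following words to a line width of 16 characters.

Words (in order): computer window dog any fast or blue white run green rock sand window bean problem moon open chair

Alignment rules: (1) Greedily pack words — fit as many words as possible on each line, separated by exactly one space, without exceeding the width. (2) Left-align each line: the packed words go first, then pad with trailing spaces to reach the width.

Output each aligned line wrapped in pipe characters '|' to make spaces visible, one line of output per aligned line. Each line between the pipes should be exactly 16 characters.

Answer: |computer window |
|dog any fast or |
|blue white run  |
|green rock sand |
|window bean     |
|problem moon    |
|open chair      |

Derivation:
Line 1: ['computer', 'window'] (min_width=15, slack=1)
Line 2: ['dog', 'any', 'fast', 'or'] (min_width=15, slack=1)
Line 3: ['blue', 'white', 'run'] (min_width=14, slack=2)
Line 4: ['green', 'rock', 'sand'] (min_width=15, slack=1)
Line 5: ['window', 'bean'] (min_width=11, slack=5)
Line 6: ['problem', 'moon'] (min_width=12, slack=4)
Line 7: ['open', 'chair'] (min_width=10, slack=6)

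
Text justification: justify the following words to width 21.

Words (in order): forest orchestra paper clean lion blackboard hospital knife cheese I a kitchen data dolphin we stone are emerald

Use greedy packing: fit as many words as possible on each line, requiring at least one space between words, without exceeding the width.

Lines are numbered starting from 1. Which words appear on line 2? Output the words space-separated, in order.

Answer: paper clean lion

Derivation:
Line 1: ['forest', 'orchestra'] (min_width=16, slack=5)
Line 2: ['paper', 'clean', 'lion'] (min_width=16, slack=5)
Line 3: ['blackboard', 'hospital'] (min_width=19, slack=2)
Line 4: ['knife', 'cheese', 'I', 'a'] (min_width=16, slack=5)
Line 5: ['kitchen', 'data', 'dolphin'] (min_width=20, slack=1)
Line 6: ['we', 'stone', 'are', 'emerald'] (min_width=20, slack=1)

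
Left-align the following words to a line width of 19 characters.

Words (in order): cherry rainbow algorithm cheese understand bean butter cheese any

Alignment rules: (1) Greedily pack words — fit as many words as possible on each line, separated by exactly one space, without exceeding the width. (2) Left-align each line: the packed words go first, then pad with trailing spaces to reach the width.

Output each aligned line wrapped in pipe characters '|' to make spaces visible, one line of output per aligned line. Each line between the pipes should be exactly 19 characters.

Line 1: ['cherry', 'rainbow'] (min_width=14, slack=5)
Line 2: ['algorithm', 'cheese'] (min_width=16, slack=3)
Line 3: ['understand', 'bean'] (min_width=15, slack=4)
Line 4: ['butter', 'cheese', 'any'] (min_width=17, slack=2)

Answer: |cherry rainbow     |
|algorithm cheese   |
|understand bean    |
|butter cheese any  |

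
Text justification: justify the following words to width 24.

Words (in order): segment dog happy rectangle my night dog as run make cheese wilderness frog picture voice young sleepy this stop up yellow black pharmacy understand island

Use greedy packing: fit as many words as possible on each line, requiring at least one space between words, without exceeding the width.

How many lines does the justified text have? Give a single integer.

Line 1: ['segment', 'dog', 'happy'] (min_width=17, slack=7)
Line 2: ['rectangle', 'my', 'night', 'dog'] (min_width=22, slack=2)
Line 3: ['as', 'run', 'make', 'cheese'] (min_width=18, slack=6)
Line 4: ['wilderness', 'frog', 'picture'] (min_width=23, slack=1)
Line 5: ['voice', 'young', 'sleepy', 'this'] (min_width=23, slack=1)
Line 6: ['stop', 'up', 'yellow', 'black'] (min_width=20, slack=4)
Line 7: ['pharmacy', 'understand'] (min_width=19, slack=5)
Line 8: ['island'] (min_width=6, slack=18)
Total lines: 8

Answer: 8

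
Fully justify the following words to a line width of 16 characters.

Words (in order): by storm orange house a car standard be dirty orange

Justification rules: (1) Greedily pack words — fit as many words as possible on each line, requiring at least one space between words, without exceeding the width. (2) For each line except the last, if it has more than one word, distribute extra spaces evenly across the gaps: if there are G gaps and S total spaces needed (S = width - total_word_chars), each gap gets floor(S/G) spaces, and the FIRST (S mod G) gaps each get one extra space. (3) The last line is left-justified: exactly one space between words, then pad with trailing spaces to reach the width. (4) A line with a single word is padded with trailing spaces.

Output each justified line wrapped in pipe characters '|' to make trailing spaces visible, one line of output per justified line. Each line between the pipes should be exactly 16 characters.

Line 1: ['by', 'storm', 'orange'] (min_width=15, slack=1)
Line 2: ['house', 'a', 'car'] (min_width=11, slack=5)
Line 3: ['standard', 'be'] (min_width=11, slack=5)
Line 4: ['dirty', 'orange'] (min_width=12, slack=4)

Answer: |by  storm orange|
|house    a   car|
|standard      be|
|dirty orange    |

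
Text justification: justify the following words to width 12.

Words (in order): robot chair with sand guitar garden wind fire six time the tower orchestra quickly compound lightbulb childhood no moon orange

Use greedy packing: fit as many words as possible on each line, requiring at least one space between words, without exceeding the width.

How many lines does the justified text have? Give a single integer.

Answer: 13

Derivation:
Line 1: ['robot', 'chair'] (min_width=11, slack=1)
Line 2: ['with', 'sand'] (min_width=9, slack=3)
Line 3: ['guitar'] (min_width=6, slack=6)
Line 4: ['garden', 'wind'] (min_width=11, slack=1)
Line 5: ['fire', 'six'] (min_width=8, slack=4)
Line 6: ['time', 'the'] (min_width=8, slack=4)
Line 7: ['tower'] (min_width=5, slack=7)
Line 8: ['orchestra'] (min_width=9, slack=3)
Line 9: ['quickly'] (min_width=7, slack=5)
Line 10: ['compound'] (min_width=8, slack=4)
Line 11: ['lightbulb'] (min_width=9, slack=3)
Line 12: ['childhood', 'no'] (min_width=12, slack=0)
Line 13: ['moon', 'orange'] (min_width=11, slack=1)
Total lines: 13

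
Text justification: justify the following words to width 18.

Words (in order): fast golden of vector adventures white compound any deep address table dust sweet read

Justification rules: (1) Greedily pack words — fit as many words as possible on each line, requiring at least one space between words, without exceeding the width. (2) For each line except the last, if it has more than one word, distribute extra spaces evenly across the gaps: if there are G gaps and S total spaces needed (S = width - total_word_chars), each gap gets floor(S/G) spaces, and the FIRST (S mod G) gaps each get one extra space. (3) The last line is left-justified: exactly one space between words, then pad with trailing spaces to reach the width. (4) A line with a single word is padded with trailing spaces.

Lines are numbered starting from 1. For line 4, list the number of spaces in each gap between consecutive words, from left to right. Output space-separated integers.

Line 1: ['fast', 'golden', 'of'] (min_width=14, slack=4)
Line 2: ['vector', 'adventures'] (min_width=17, slack=1)
Line 3: ['white', 'compound', 'any'] (min_width=18, slack=0)
Line 4: ['deep', 'address', 'table'] (min_width=18, slack=0)
Line 5: ['dust', 'sweet', 'read'] (min_width=15, slack=3)

Answer: 1 1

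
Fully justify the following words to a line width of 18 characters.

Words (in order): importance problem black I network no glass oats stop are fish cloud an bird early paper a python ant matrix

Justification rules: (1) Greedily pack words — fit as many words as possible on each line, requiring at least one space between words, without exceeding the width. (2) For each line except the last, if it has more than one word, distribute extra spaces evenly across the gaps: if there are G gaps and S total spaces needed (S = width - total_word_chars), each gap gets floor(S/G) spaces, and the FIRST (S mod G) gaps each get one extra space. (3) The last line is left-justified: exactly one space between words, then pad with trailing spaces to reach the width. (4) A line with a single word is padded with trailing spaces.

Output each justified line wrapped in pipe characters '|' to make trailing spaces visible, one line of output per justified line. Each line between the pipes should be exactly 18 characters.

Line 1: ['importance', 'problem'] (min_width=18, slack=0)
Line 2: ['black', 'I', 'network', 'no'] (min_width=18, slack=0)
Line 3: ['glass', 'oats', 'stop'] (min_width=15, slack=3)
Line 4: ['are', 'fish', 'cloud', 'an'] (min_width=17, slack=1)
Line 5: ['bird', 'early', 'paper', 'a'] (min_width=18, slack=0)
Line 6: ['python', 'ant', 'matrix'] (min_width=17, slack=1)

Answer: |importance problem|
|black I network no|
|glass   oats  stop|
|are  fish cloud an|
|bird early paper a|
|python ant matrix |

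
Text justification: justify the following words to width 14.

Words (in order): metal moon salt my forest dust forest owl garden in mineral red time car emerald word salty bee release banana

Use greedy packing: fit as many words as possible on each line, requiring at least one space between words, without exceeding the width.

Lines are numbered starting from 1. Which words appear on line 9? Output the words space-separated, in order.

Line 1: ['metal', 'moon'] (min_width=10, slack=4)
Line 2: ['salt', 'my', 'forest'] (min_width=14, slack=0)
Line 3: ['dust', 'forest'] (min_width=11, slack=3)
Line 4: ['owl', 'garden', 'in'] (min_width=13, slack=1)
Line 5: ['mineral', 'red'] (min_width=11, slack=3)
Line 6: ['time', 'car'] (min_width=8, slack=6)
Line 7: ['emerald', 'word'] (min_width=12, slack=2)
Line 8: ['salty', 'bee'] (min_width=9, slack=5)
Line 9: ['release', 'banana'] (min_width=14, slack=0)

Answer: release banana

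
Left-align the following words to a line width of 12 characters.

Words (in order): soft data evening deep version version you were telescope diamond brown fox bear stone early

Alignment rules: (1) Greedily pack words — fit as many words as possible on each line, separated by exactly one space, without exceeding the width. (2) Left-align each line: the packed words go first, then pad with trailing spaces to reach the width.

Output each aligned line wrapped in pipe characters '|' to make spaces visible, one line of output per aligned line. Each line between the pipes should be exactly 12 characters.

Answer: |soft data   |
|evening deep|
|version     |
|version you |
|were        |
|telescope   |
|diamond     |
|brown fox   |
|bear stone  |
|early       |

Derivation:
Line 1: ['soft', 'data'] (min_width=9, slack=3)
Line 2: ['evening', 'deep'] (min_width=12, slack=0)
Line 3: ['version'] (min_width=7, slack=5)
Line 4: ['version', 'you'] (min_width=11, slack=1)
Line 5: ['were'] (min_width=4, slack=8)
Line 6: ['telescope'] (min_width=9, slack=3)
Line 7: ['diamond'] (min_width=7, slack=5)
Line 8: ['brown', 'fox'] (min_width=9, slack=3)
Line 9: ['bear', 'stone'] (min_width=10, slack=2)
Line 10: ['early'] (min_width=5, slack=7)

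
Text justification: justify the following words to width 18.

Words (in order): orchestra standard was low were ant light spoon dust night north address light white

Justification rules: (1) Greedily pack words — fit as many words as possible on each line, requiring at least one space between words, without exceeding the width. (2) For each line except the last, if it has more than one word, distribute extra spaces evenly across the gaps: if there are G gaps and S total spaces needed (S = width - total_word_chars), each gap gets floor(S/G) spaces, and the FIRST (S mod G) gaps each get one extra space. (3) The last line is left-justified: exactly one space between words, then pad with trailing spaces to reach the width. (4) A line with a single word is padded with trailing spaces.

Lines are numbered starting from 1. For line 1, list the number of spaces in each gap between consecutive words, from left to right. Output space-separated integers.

Answer: 1

Derivation:
Line 1: ['orchestra', 'standard'] (min_width=18, slack=0)
Line 2: ['was', 'low', 'were', 'ant'] (min_width=16, slack=2)
Line 3: ['light', 'spoon', 'dust'] (min_width=16, slack=2)
Line 4: ['night', 'north'] (min_width=11, slack=7)
Line 5: ['address', 'light'] (min_width=13, slack=5)
Line 6: ['white'] (min_width=5, slack=13)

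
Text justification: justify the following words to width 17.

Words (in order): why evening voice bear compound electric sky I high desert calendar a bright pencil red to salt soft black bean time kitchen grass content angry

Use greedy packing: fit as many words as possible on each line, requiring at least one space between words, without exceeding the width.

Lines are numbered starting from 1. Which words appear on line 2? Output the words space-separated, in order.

Answer: bear compound

Derivation:
Line 1: ['why', 'evening', 'voice'] (min_width=17, slack=0)
Line 2: ['bear', 'compound'] (min_width=13, slack=4)
Line 3: ['electric', 'sky', 'I'] (min_width=14, slack=3)
Line 4: ['high', 'desert'] (min_width=11, slack=6)
Line 5: ['calendar', 'a', 'bright'] (min_width=17, slack=0)
Line 6: ['pencil', 'red', 'to'] (min_width=13, slack=4)
Line 7: ['salt', 'soft', 'black'] (min_width=15, slack=2)
Line 8: ['bean', 'time', 'kitchen'] (min_width=17, slack=0)
Line 9: ['grass', 'content'] (min_width=13, slack=4)
Line 10: ['angry'] (min_width=5, slack=12)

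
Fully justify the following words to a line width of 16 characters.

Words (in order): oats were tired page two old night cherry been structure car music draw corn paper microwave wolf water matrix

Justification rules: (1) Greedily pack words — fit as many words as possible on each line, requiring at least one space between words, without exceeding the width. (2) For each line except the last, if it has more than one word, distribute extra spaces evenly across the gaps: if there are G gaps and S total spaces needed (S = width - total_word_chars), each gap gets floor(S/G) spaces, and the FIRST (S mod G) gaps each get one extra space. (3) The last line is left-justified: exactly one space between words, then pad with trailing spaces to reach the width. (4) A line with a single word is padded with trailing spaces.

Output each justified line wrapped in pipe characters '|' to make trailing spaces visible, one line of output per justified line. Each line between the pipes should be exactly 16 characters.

Answer: |oats  were tired|
|page   two   old|
|night     cherry|
|been   structure|
|car  music  draw|
|corn       paper|
|microwave   wolf|
|water matrix    |

Derivation:
Line 1: ['oats', 'were', 'tired'] (min_width=15, slack=1)
Line 2: ['page', 'two', 'old'] (min_width=12, slack=4)
Line 3: ['night', 'cherry'] (min_width=12, slack=4)
Line 4: ['been', 'structure'] (min_width=14, slack=2)
Line 5: ['car', 'music', 'draw'] (min_width=14, slack=2)
Line 6: ['corn', 'paper'] (min_width=10, slack=6)
Line 7: ['microwave', 'wolf'] (min_width=14, slack=2)
Line 8: ['water', 'matrix'] (min_width=12, slack=4)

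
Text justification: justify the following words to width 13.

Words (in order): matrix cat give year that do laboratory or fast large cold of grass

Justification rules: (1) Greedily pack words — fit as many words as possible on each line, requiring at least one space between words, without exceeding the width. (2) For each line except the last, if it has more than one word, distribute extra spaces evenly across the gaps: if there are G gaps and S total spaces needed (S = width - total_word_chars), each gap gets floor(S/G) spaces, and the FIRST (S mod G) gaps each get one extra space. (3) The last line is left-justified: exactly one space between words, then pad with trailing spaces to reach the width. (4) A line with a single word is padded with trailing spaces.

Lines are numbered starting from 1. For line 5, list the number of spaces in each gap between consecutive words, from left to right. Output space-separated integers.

Line 1: ['matrix', 'cat'] (min_width=10, slack=3)
Line 2: ['give', 'year'] (min_width=9, slack=4)
Line 3: ['that', 'do'] (min_width=7, slack=6)
Line 4: ['laboratory', 'or'] (min_width=13, slack=0)
Line 5: ['fast', 'large'] (min_width=10, slack=3)
Line 6: ['cold', 'of', 'grass'] (min_width=13, slack=0)

Answer: 4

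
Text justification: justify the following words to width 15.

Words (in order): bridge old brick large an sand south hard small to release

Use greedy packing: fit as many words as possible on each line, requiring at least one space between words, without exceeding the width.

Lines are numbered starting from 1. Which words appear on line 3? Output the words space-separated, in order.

Answer: sand south hard

Derivation:
Line 1: ['bridge', 'old'] (min_width=10, slack=5)
Line 2: ['brick', 'large', 'an'] (min_width=14, slack=1)
Line 3: ['sand', 'south', 'hard'] (min_width=15, slack=0)
Line 4: ['small', 'to'] (min_width=8, slack=7)
Line 5: ['release'] (min_width=7, slack=8)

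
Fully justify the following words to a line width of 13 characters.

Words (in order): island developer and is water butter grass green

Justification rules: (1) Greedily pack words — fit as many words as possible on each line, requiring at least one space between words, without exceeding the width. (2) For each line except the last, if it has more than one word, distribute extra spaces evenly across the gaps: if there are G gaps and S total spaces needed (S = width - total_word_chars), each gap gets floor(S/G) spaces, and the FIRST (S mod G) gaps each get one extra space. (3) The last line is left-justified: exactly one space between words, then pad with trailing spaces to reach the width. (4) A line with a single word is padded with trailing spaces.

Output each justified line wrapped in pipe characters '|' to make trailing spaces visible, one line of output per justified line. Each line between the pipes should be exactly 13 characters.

Line 1: ['island'] (min_width=6, slack=7)
Line 2: ['developer', 'and'] (min_width=13, slack=0)
Line 3: ['is', 'water'] (min_width=8, slack=5)
Line 4: ['butter', 'grass'] (min_width=12, slack=1)
Line 5: ['green'] (min_width=5, slack=8)

Answer: |island       |
|developer and|
|is      water|
|butter  grass|
|green        |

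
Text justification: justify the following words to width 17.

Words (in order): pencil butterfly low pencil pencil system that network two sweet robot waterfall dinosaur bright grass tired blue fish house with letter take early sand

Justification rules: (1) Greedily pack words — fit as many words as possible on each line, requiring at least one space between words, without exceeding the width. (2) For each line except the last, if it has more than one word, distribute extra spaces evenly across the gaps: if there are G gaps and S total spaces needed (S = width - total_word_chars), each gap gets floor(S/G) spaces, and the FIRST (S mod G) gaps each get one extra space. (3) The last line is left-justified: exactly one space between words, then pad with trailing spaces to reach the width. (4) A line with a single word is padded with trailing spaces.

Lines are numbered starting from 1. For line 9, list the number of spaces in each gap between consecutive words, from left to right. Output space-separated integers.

Answer: 1 1

Derivation:
Line 1: ['pencil', 'butterfly'] (min_width=16, slack=1)
Line 2: ['low', 'pencil', 'pencil'] (min_width=17, slack=0)
Line 3: ['system', 'that'] (min_width=11, slack=6)
Line 4: ['network', 'two', 'sweet'] (min_width=17, slack=0)
Line 5: ['robot', 'waterfall'] (min_width=15, slack=2)
Line 6: ['dinosaur', 'bright'] (min_width=15, slack=2)
Line 7: ['grass', 'tired', 'blue'] (min_width=16, slack=1)
Line 8: ['fish', 'house', 'with'] (min_width=15, slack=2)
Line 9: ['letter', 'take', 'early'] (min_width=17, slack=0)
Line 10: ['sand'] (min_width=4, slack=13)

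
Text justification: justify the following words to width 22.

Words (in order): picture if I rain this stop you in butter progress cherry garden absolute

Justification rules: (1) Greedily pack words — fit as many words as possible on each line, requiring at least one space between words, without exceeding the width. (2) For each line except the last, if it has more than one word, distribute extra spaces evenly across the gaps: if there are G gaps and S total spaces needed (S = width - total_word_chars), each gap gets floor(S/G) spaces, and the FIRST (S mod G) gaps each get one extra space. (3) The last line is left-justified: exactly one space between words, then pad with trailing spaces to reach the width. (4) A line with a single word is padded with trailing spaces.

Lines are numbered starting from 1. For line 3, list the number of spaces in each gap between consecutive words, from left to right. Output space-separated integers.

Line 1: ['picture', 'if', 'I', 'rain', 'this'] (min_width=22, slack=0)
Line 2: ['stop', 'you', 'in', 'butter'] (min_width=18, slack=4)
Line 3: ['progress', 'cherry', 'garden'] (min_width=22, slack=0)
Line 4: ['absolute'] (min_width=8, slack=14)

Answer: 1 1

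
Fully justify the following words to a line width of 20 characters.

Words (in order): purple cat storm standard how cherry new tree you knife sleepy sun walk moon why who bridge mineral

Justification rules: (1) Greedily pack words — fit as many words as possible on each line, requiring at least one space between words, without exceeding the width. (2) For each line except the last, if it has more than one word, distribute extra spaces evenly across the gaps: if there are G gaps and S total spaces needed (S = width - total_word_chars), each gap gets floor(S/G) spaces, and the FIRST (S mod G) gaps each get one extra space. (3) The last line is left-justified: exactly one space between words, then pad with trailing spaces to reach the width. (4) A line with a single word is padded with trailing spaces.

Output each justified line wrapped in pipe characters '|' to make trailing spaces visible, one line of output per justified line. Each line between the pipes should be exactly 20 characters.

Line 1: ['purple', 'cat', 'storm'] (min_width=16, slack=4)
Line 2: ['standard', 'how', 'cherry'] (min_width=19, slack=1)
Line 3: ['new', 'tree', 'you', 'knife'] (min_width=18, slack=2)
Line 4: ['sleepy', 'sun', 'walk', 'moon'] (min_width=20, slack=0)
Line 5: ['why', 'who', 'bridge'] (min_width=14, slack=6)
Line 6: ['mineral'] (min_width=7, slack=13)

Answer: |purple   cat   storm|
|standard  how cherry|
|new  tree  you knife|
|sleepy sun walk moon|
|why    who    bridge|
|mineral             |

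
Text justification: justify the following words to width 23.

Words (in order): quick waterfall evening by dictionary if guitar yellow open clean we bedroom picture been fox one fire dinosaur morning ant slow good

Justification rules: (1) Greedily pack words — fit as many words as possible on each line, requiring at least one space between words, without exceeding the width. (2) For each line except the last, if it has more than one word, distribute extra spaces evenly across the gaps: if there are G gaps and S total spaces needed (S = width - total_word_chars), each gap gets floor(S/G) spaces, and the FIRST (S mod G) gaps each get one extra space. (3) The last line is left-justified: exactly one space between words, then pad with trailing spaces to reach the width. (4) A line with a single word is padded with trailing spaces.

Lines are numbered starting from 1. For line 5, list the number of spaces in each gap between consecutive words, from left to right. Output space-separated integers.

Line 1: ['quick', 'waterfall', 'evening'] (min_width=23, slack=0)
Line 2: ['by', 'dictionary', 'if', 'guitar'] (min_width=23, slack=0)
Line 3: ['yellow', 'open', 'clean', 'we'] (min_width=20, slack=3)
Line 4: ['bedroom', 'picture', 'been'] (min_width=20, slack=3)
Line 5: ['fox', 'one', 'fire', 'dinosaur'] (min_width=21, slack=2)
Line 6: ['morning', 'ant', 'slow', 'good'] (min_width=21, slack=2)

Answer: 2 2 1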